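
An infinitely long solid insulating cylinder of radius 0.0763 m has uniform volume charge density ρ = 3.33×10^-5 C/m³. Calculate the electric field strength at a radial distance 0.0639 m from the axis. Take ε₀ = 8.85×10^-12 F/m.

E = 1.20×10^5 V/m

Take a coaxial cylindrical Gaussian surface of radius r = 0.0639 m and length L (r < R).
Enclosed charge per unit length: λ_enc = ρ·πr² = (3.33×10^-5)π(0.0639)² = 4.272e-7 C/m.
Gauss's law: E·2πrL = λ_enc L/ε₀.
E = |λ_enc|/(2πε₀r) = (4.272e-7)/(2π·8.85×10^-12·0.0639) = 1.20e5 N/C.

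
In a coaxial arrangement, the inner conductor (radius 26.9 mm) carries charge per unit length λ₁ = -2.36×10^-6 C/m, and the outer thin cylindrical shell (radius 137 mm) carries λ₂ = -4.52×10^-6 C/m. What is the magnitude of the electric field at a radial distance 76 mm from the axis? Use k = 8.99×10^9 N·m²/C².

Choose a coaxial cylinder of radius r = 76 mm (arbitrary length L) as the Gaussian surface (between the conductors, 26.9 mm < r < 137 mm).
The shell at 137 mm lies outside the Gaussian surface, so λ_enc = λ₁ = -2.36×10^-6 C/m.
Applying ∮E·dA = Q_enc/ε₀ with the end caps contributing no flux:
E = 2k|λ_enc|/r = 2(8.99×10^9)(2.36e-6)/(0.076) = 5.58e5 N/C.

|E| = 5.58×10^5 N/C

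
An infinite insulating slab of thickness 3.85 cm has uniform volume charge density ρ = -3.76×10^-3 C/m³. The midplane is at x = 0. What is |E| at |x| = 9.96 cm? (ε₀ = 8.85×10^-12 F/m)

The point |x| = 9.96 cm lies outside the slab (half-thickness 0.01925 m). A symmetric pillbox spanning the full slab encloses Q_enc = ρ·d·A.
Flux = 2EA ⇒ E = |ρ|d/(2ε₀), independent of distance outside.
E = (3.76e-3)(0.0385)/(2·8.85×10^-12) = 8.18×10^6 N/C.

E = 8.18e6 N/C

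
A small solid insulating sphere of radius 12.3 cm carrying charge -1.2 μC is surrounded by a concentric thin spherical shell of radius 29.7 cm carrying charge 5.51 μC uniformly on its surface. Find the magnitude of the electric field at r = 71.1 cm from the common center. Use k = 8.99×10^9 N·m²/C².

Take a concentric spherical Gaussian surface of radius r = 71.1 cm (r > 29.7 cm, enclosing both).
Q_enc = (-1.2 μC) + (5.51 μC) = 4.31×10^-6 C.
Applying ∮E·dA = Q_enc/ε₀ with Φ = E(4πr²):
E = k|Q_enc|/r² = (8.99×10^9)(4.31×10^-6)/(0.711)² = 7.66×10^4 N/C.

|E| = 7.66e4 N/C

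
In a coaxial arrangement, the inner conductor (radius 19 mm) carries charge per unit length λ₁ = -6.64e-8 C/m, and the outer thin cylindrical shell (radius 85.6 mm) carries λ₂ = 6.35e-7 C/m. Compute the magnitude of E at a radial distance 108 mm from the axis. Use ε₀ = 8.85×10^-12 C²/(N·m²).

Take a coaxial cylindrical Gaussian surface of radius r = 108 mm and length L (r > 85.6 mm, enclosing both).
λ_enc = λ₁ + λ₂ = (-6.64e-8) + (6.35×10^-7) = 5.686e-7 C/m.
By Gauss's law (flux through the curved wall only), E·2πrL = λ_enc L/ε₀.
E = |λ_enc|/(2πε₀r) = (5.686×10^-7)/(2π·8.85×10^-12·0.108) = 9.47×10^4 N/C.

|E| ≈ 9.47×10^4 N/C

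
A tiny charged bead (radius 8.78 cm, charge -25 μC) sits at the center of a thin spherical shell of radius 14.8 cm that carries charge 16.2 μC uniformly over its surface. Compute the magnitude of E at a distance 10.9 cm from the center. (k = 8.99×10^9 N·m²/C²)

Symmetry ⇒ E = E(r) r̂. Gaussian sphere of radius r = 10.9 cm (between the bodies, 8.78 cm < r < 14.8 cm).
The shell at 14.8 cm lies outside the Gaussian surface, so Q_enc = -25 μC = -2.50e-5 C.
By Gauss's law, ∮E·dA = E·4πr² = Q_enc/ε₀.
E = k|Q_enc|/r² = (8.99×10^9)(2.50×10^-5)/(0.109)² = 1.89×10^7 N/C.

E = 1.89e7 N/C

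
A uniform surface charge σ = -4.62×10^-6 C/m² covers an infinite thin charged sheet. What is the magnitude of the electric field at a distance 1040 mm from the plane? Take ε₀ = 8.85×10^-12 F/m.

|E| = 2.61×10^5 N/C

The symmetry is planar: E is normal to the sheet and the same magnitude on both sides. Take a pillbox straddling the sheet with end-cap area A.
Only the two end caps contribute flux: Φ = 2EA. With Q_enc = σA, Gauss's law gives E = |σ|/(2ε₀).
E = |σ|/(2ε₀) = (4.62×10^-6)/(2·8.85×10^-12) = 2.61×10^5 N/C.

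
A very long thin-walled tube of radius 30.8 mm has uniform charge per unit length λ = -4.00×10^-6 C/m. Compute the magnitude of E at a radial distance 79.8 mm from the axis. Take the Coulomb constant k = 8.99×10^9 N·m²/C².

E = 9.01×10^5 N/C

Take a coaxial cylindrical Gaussian surface of radius r = 79.8 mm and length L (r > 30.8 mm).
The full line charge is enclosed: λ_enc = -4.00×10^-6 C/m.
Since E is radial and uniform over the curved surface, Φ = E·2πrL = Q_enc/ε₀ = λ_enc L/ε₀.
E = 2k|λ_enc|/r = 2(8.99×10^9)(4.00×10^-6)/(0.0798) = 9.01×10^5 N/C.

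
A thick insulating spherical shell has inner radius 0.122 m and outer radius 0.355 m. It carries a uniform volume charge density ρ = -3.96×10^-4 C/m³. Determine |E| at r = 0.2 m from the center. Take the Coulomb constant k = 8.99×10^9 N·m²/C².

|E| ≈ 2.31e6 N/C

By spherical symmetry E is radial; choose a Gaussian sphere of radius r = 0.2 m (within the shell material, 0.122 m < r < 0.355 m).
Enclosed charge is the volume from a to r: Q_enc = (4π/3)ρ(r³ − a³) = -1.026×10^-5 C.
Applying ∮E·dA = Q_enc/ε₀ with Φ = E(4πr²):
E = k|Q_enc|/r² = (8.99×10^9)(1.026×10^-5)/(0.2)² = 2.31×10^6 N/C.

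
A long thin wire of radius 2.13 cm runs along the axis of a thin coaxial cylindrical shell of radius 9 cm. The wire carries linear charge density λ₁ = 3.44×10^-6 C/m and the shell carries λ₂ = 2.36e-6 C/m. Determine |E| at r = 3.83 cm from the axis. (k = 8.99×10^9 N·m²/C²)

Take a coaxial cylindrical Gaussian surface of radius r = 3.83 cm and length L (between the conductors, 2.13 cm < r < 9 cm).
Only the inner wire is enclosed; the outer shell contributes nothing inside itself. λ_enc = λ₁ = 3.44×10^-6 C/m.
By Gauss's law (flux through the curved wall only), E·2πrL = λ_enc L/ε₀.
E = 2k|λ_enc|/r = 2(8.99×10^9)(3.44×10^-6)/(0.0383) = 1.61×10^6 N/C.

E = 1.61×10^6 V/m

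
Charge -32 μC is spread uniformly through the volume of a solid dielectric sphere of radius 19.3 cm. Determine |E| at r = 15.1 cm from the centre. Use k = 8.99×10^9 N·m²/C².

6.04×10^6 N/C

Take a concentric spherical Gaussian surface of radius r = 15.1 cm (r < R).
For a uniform sphere the enclosed fraction is (r/R)³, so Q_enc = (-32 μC)(0.151/0.193)³ = -1.533×10^-5 C.
Applying ∮E·dA = Q_enc/ε₀ with Φ = E(4πr²):
E = k|Q_enc|/r² = (8.99×10^9)(1.533×10^-5)/(0.151)² = 6.04×10^6 N/C.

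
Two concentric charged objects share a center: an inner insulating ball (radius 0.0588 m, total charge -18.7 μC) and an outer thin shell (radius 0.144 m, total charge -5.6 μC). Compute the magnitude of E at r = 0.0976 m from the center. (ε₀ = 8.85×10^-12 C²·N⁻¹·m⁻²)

|E| ≈ 1.77e7 V/m

Use a concentric Gaussian sphere at r = 0.0976 m (between the bodies, 0.0588 m < r < 0.144 m).
The shell at 0.144 m lies outside the Gaussian surface, so Q_enc = -18.7 μC = -1.87e-5 C.
By Gauss's law, ∮E·dA = E·4πr² = Q_enc/ε₀.
E = |Q_enc|/(4πε₀r²) = (1.87e-5)/(4π·8.85×10^-12·(0.0976)²) = 1.77×10^7 N/C.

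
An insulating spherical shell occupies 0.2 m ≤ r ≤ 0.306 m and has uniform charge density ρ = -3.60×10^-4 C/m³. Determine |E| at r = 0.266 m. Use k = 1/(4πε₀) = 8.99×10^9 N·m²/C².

Use a concentric Gaussian sphere at r = 0.266 m (within the shell material, 0.2 m < r < 0.306 m).
Only the shell between 0.2 m and r is enclosed: Q_enc = ρ·(4π/3)(r³ − a³) = (-3.60×10^-4)·(4π/3)·((0.266)³ − (0.2)³) = -1.632×10^-5 C.
Since E is radial and uniform over the Gaussian sphere, Φ = E·4πr² = Q_enc/ε₀.
E = k|Q_enc|/r² = (8.99×10^9)(1.632×10^-5)/(0.266)² = 2.07×10^6 N/C.

|E| = 2.07×10^6 N/C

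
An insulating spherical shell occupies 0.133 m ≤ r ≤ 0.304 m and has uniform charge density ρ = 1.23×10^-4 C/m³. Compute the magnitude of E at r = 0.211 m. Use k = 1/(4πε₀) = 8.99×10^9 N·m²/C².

By spherical symmetry E is radial; choose a Gaussian sphere of radius r = 0.211 m (within the shell material, 0.133 m < r < 0.304 m).
Only the shell between 0.133 m and r is enclosed: Q_enc = ρ·(4π/3)(r³ − a³) = (1.23×10^-4)·(4π/3)·((0.211)³ − (0.133)³) = 3.628×10^-6 C.
Gauss's law: E·4πr² = Q_enc/ε₀.
E = k|Q_enc|/r² = (8.99×10^9)(3.628×10^-6)/(0.211)² = 7.33×10^5 N/C.

|E| ≈ 7.33×10^5 N/C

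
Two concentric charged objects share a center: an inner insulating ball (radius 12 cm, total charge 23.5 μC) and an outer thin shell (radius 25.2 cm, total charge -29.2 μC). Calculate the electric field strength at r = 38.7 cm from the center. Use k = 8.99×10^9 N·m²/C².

Symmetry ⇒ E = E(r) r̂. Gaussian sphere of radius r = 38.7 cm (r > 25.2 cm, enclosing both).
Q_enc = (23.5 μC) + (-29.2 μC) = -5.70×10^-6 C.
Gauss's law: E·4πr² = Q_enc/ε₀.
E = k|Q_enc|/r² = (8.99×10^9)(5.70×10^-6)/(0.387)² = 3.42×10^5 N/C.

E ≈ 3.42e5 N/C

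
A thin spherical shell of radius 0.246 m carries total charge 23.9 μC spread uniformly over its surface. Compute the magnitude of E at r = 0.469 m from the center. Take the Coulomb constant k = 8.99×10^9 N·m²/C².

E = 9.77e5 N/C

Take a concentric spherical Gaussian surface of radius r = 0.469 m (r > 0.246 m).
The entire shell is enclosed: Q_enc = 2.39×10^-5 C.
Applying ∮E·dA = Q_enc/ε₀ with Φ = E(4πr²):
E = k|Q_enc|/r² = (8.99×10^9)(2.39e-5)/(0.469)² = 9.77×10^5 N/C.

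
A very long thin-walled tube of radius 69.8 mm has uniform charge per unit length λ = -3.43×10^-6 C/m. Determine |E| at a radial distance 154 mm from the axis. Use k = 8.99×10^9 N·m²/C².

Take a coaxial cylindrical Gaussian surface of radius r = 154 mm and length L (r > 69.8 mm).
The full line charge is enclosed: λ_enc = -3.43×10^-6 C/m.
By Gauss's law (flux through the curved wall only), E·2πrL = λ_enc L/ε₀.
E = 2k|λ_enc|/r = 2(8.99×10^9)(3.43×10^-6)/(0.154) = 4.00×10^5 N/C.

|E| ≈ 4.00×10^5 N/C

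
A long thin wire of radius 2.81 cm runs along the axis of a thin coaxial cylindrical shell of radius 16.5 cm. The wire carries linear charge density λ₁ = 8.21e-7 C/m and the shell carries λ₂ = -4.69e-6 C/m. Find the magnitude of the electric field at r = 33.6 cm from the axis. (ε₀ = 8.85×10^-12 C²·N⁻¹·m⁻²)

Take a coaxial cylindrical Gaussian surface of radius r = 33.6 cm and length L (r > 16.5 cm, enclosing both).
λ_enc = λ₁ + λ₂ = (8.21e-7) + (-4.69e-6) = -3.869e-6 C/m.
Applying ∮E·dA = Q_enc/ε₀ with the end caps contributing no flux:
E = |λ_enc|/(2πε₀r) = (3.869×10^-6)/(2π·8.85×10^-12·0.336) = 2.07×10^5 N/C.

|E| ≈ 2.07e5 N/C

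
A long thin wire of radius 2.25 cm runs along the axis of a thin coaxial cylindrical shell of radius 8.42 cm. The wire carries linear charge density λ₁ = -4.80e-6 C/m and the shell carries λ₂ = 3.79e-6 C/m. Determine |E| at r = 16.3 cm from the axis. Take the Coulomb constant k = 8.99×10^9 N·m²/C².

|E| ≈ 1.11e5 N/C

Choose a coaxial cylinder of radius r = 16.3 cm (arbitrary length L) as the Gaussian surface (r > 8.42 cm, enclosing both).
λ_enc = λ₁ + λ₂ = (-4.80×10^-6) + (3.79×10^-6) = -1.01×10^-6 C/m.
Since E is radial and uniform over the curved surface, Φ = E·2πrL = Q_enc/ε₀ = λ_enc L/ε₀.
E = 2k|λ_enc|/r = 2(8.99×10^9)(1.01×10^-6)/(0.163) = 1.11×10^5 N/C.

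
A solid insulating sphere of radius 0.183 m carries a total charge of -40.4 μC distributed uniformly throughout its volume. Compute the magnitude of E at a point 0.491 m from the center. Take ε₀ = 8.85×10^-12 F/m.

Symmetry ⇒ E = E(r) r̂. Gaussian sphere of radius r = 0.491 m (r > R, so the entire charge is enclosed).
Q_enc = -40.4 μC = -4.04×10^-5 C.
Applying ∮E·dA = Q_enc/ε₀ with Φ = E(4πr²):
E = |Q_enc|/(4πε₀r²) = (4.04×10^-5)/(4π·8.85×10^-12·(0.491)²) = 1.51e6 N/C.

|E| ≈ 1.51×10^6 N/C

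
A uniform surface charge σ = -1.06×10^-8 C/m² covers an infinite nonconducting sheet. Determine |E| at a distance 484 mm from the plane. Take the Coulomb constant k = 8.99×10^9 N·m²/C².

|E| = 599 N/C

The symmetry is planar: E is normal to the sheet and the same magnitude on both sides. Take a pillbox straddling the sheet with end-cap area A.
Only the two end caps contribute flux: Φ = 2EA. With Q_enc = σA, Gauss's law gives E = |σ|/(2ε₀).
E = 2πk|σ| = 2π(8.99×10^9)(1.06×10^-8) = 599 N/C.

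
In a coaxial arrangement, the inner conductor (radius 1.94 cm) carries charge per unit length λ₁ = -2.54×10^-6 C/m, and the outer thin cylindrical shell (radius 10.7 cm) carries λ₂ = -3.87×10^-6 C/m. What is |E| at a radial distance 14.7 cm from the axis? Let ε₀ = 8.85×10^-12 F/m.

7.84e5 N/C

Choose a coaxial cylinder of radius r = 14.7 cm (arbitrary length L) as the Gaussian surface (r > 10.7 cm, enclosing both).
λ_enc = λ₁ + λ₂ = (-2.54×10^-6) + (-3.87e-6) = -6.41×10^-6 C/m.
By Gauss's law (flux through the curved wall only), E·2πrL = λ_enc L/ε₀.
E = |λ_enc|/(2πε₀r) = (6.41×10^-6)/(2π·8.85×10^-12·0.147) = 7.84e5 N/C.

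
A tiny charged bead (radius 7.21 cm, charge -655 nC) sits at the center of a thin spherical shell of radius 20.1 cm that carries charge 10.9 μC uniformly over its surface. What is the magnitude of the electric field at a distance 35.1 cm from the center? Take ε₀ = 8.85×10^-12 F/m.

Use a concentric Gaussian sphere at r = 35.1 cm (r > 20.1 cm, enclosing both).
Q_enc = (-655 nC) + (10.9 μC) = 1.024×10^-5 C.
Since E is radial and uniform over the Gaussian sphere, Φ = E·4πr² = Q_enc/ε₀.
E = |Q_enc|/(4πε₀r²) = (1.024e-5)/(4π·8.85×10^-12·(0.351)²) = 7.48e5 N/C.

|E| ≈ 7.48e5 N/C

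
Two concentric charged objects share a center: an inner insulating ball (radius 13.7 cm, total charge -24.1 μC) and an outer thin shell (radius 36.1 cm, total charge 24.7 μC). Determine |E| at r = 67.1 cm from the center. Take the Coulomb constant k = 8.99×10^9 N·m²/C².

Symmetry ⇒ E = E(r) r̂. Gaussian sphere of radius r = 67.1 cm (r > 36.1 cm, enclosing both).
Q_enc = (-24.1 μC) + (24.7 μC) = 6.00×10^-7 C.
Applying ∮E·dA = Q_enc/ε₀ with Φ = E(4πr²):
E = k|Q_enc|/r² = (8.99×10^9)(6.00×10^-7)/(0.671)² = 1.20×10^4 N/C.

|E| = 1.20×10^4 N/C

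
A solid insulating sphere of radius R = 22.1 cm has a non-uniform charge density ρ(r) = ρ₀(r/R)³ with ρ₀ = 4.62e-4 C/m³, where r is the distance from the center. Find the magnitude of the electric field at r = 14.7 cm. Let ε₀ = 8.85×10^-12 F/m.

|E| ≈ 3.76e5 N/C

Use a concentric Gaussian sphere at r = 14.7 cm (r < R).
Q_enc = ∫₀^r ρ(r')·4πr'² dr' = (4πρ₀/R³) ∫₀^r r'^5 dr' = 4πρ₀ r^6/(6·R³) = 9.045e-7 C.
Since E is radial and uniform over the Gaussian sphere, Φ = E·4πr² = Q_enc/ε₀.
E = |Q_enc|/(4πε₀r²) = (9.045e-7)/(4π·8.85×10^-12·(0.147)²) = 3.76e5 N/C.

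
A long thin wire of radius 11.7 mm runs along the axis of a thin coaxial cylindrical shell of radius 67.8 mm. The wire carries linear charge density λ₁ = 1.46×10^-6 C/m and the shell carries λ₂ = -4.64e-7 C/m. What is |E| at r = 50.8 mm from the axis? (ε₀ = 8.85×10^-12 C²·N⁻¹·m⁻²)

Coaxial Gaussian cylinder, radius r = 50.8 mm, length L (between the conductors, 11.7 mm < r < 67.8 mm).
The shell at 67.8 mm lies outside the Gaussian surface, so λ_enc = λ₁ = 1.46e-6 C/m.
By Gauss's law (flux through the curved wall only), E·2πrL = λ_enc L/ε₀.
E = |λ_enc|/(2πε₀r) = (1.46×10^-6)/(2π·8.85×10^-12·0.0508) = 5.17e5 N/C.

|E| ≈ 5.17e5 N/C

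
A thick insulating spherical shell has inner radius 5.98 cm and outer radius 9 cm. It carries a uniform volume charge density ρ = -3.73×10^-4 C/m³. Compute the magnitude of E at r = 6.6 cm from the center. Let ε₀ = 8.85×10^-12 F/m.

Symmetry ⇒ E = E(r) r̂. Gaussian sphere of radius r = 6.6 cm (within the shell material, 5.98 cm < r < 9 cm).
Enclosed charge is the volume from a to r: Q_enc = (4π/3)ρ(r³ − a³) = -1.151×10^-7 C.
Applying ∮E·dA = Q_enc/ε₀ with Φ = E(4πr²):
E = |Q_enc|/(4πε₀r²) = (1.151×10^-7)/(4π·8.85×10^-12·(0.066)²) = 2.38×10^5 N/C.

2.38×10^5 V/m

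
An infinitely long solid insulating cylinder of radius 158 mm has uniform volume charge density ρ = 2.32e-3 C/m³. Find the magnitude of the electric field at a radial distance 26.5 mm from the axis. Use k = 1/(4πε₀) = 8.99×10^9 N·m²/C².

|E| ≈ 3.47e6 V/m

By cylindrical symmetry E is radial; use a coaxial Gaussian cylinder of radius 26.5 mm and length L (r < R).
Enclosed charge per unit length: λ_enc = ρ·πr² = (2.32×10^-3)π(0.0265)² = 5.118×10^-6 C/m.
By Gauss's law (flux through the curved wall only), E·2πrL = λ_enc L/ε₀.
E = 2k|λ_enc|/r = 2(8.99×10^9)(5.118×10^-6)/(0.0265) = 3.47×10^6 N/C.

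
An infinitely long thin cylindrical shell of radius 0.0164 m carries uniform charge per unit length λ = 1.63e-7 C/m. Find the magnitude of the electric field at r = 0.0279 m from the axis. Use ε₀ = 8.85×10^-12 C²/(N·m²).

1.05e5 V/m

Choose a coaxial cylinder of radius r = 0.0279 m (arbitrary length L) as the Gaussian surface (r > 0.0164 m).
The full line charge is enclosed: λ_enc = 1.63e-7 C/m.
By Gauss's law (flux through the curved wall only), E·2πrL = λ_enc L/ε₀.
E = |λ_enc|/(2πε₀r) = (1.63×10^-7)/(2π·8.85×10^-12·0.0279) = 1.05e5 N/C.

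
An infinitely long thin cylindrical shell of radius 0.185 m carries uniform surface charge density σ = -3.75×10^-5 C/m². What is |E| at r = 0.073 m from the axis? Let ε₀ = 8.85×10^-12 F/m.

E = 0

Choose a coaxial cylinder of radius r = 0.073 m (arbitrary length L) as the Gaussian surface (r < 0.185 m, inside the shell).
All the surface charge lies outside this cylinder: Q_enc = 0, hence E = 0.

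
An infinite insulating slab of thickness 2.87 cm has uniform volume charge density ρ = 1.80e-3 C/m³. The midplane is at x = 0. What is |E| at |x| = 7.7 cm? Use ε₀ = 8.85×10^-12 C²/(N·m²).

|E| ≈ 2.92×10^6 N/C

The point |x| = 7.7 cm lies outside the slab (half-thickness 0.01435 m). A symmetric pillbox spanning the full slab encloses Q_enc = ρ·d·A.
Flux = 2EA ⇒ E = |ρ|d/(2ε₀), independent of distance outside.
E = (1.80×10^-3)(0.0287)/(2·8.85×10^-12) = 2.92×10^6 N/C.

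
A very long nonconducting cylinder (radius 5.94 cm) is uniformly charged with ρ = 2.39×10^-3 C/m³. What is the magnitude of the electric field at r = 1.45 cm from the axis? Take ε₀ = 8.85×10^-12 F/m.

1.96e6 V/m

By cylindrical symmetry E is radial; use a coaxial Gaussian cylinder of radius 1.45 cm and length L (r < R).
Charge inside radius r per length L is ρ·πr²·L, so λ_enc = ρπr² = 1.579×10^-6 C/m.
By Gauss's law (flux through the curved wall only), E·2πrL = λ_enc L/ε₀.
E = |λ_enc|/(2πε₀r) = (1.579×10^-6)/(2π·8.85×10^-12·0.0145) = 1.96×10^6 N/C.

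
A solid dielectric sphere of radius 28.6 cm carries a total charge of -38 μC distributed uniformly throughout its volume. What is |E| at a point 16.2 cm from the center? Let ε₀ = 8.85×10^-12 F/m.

Take a concentric spherical Gaussian surface of radius r = 16.2 cm (r < R).
Only the charge within r is enclosed: Q_enc = Q·(r/R)³ = (-38 μC)·(16.2 cm/28.6 cm)³ = -6.906×10^-6 C.
Gauss's law: E·4πr² = Q_enc/ε₀.
E = |Q_enc|/(4πε₀r²) = (6.906×10^-6)/(4π·8.85×10^-12·(0.162)²) = 2.37×10^6 N/C.

2.37×10^6 V/m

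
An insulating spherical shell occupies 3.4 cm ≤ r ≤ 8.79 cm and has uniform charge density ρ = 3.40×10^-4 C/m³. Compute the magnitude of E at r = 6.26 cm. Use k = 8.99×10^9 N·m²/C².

6.73e5 N/C

Use a concentric Gaussian sphere at r = 6.26 cm (within the shell material, 3.4 cm < r < 8.79 cm).
Only the shell between 3.4 cm and r is enclosed: Q_enc = ρ·(4π/3)(r³ − a³) = (3.40×10^-4)·(4π/3)·((0.0626)³ − (0.034)³) = 2.934×10^-7 C.
By Gauss's law, ∮E·dA = E·4πr² = Q_enc/ε₀.
E = k|Q_enc|/r² = (8.99×10^9)(2.934e-7)/(0.0626)² = 6.73×10^5 N/C.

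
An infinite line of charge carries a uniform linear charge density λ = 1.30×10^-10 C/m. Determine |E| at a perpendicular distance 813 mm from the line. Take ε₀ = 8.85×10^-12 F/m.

By cylindrical symmetry E is radial; use a coaxial Gaussian cylinder of radius 813 mm and length L.
Q_enc = λL, so λ_enc = 1.30×10^-10 C/m.
Since E is radial and uniform over the curved surface, Φ = E·2πrL = Q_enc/ε₀ = λ_enc L/ε₀.
E = |λ_enc|/(2πε₀r) = (1.30×10^-10)/(2π·8.85×10^-12·0.813) = 2.88 N/C.

2.88 N/C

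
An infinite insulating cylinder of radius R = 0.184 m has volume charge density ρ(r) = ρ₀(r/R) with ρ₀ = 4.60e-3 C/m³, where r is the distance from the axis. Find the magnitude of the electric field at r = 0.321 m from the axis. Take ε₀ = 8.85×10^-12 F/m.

|E| = 1.83×10^7 N/C

Coaxial Gaussian cylinder, radius r = 0.321 m, length L (r > R, full charge per length enclosed).
λ_enc = 2π ∫₀^R ρ₀(r'/R)^1 r' dr' = 2πρ₀R²/3 = 3.262×10^-4 C/m.
Gauss's law: E·2πrL = λ_enc L/ε₀.
E = |λ_enc|/(2πε₀r) = (3.262×10^-4)/(2π·8.85×10^-12·0.321) = 1.83e7 N/C.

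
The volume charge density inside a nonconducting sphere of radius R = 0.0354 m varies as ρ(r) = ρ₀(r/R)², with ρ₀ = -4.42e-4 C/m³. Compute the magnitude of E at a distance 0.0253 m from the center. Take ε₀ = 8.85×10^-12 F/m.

1.29e5 N/C

Use a concentric Gaussian sphere at r = 0.0253 m (r < R).
Integrate the density: Q_enc = 4π ∫₀^r ρ₀(r'/R)^2 r'² dr' = 4πρ₀ r^5/(5·R²) = -9.189e-9 C.
Applying ∮E·dA = Q_enc/ε₀ with Φ = E(4πr²):
E = |Q_enc|/(4πε₀r²) = (9.189×10^-9)/(4π·8.85×10^-12·(0.0253)²) = 1.29×10^5 N/C.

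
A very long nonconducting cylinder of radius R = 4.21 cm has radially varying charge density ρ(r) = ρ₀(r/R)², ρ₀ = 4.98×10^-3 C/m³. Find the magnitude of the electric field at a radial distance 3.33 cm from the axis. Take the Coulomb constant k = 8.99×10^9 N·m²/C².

Take a coaxial cylindrical Gaussian surface of radius r = 3.33 cm and length L (r < R).
λ_enc = ∫₀^r ρ(r')·2πr' dr' = (2πρ₀/R²)·r^4/4 = 5.427×10^-6 C/m.
Since E is radial and uniform over the curved surface, Φ = E·2πrL = Q_enc/ε₀ = λ_enc L/ε₀.
E = 2k|λ_enc|/r = 2(8.99×10^9)(5.427e-6)/(0.0333) = 2.93e6 N/C.

|E| ≈ 2.93×10^6 V/m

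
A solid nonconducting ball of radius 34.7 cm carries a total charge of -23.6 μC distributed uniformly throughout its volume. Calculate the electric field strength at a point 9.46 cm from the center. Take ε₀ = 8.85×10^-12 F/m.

Symmetry ⇒ E = E(r) r̂. Gaussian sphere of radius r = 9.46 cm (r < R).
For a uniform sphere the enclosed fraction is (r/R)³, so Q_enc = (-23.6 μC)(0.0946/0.347)³ = -4.782×10^-7 C.
Applying ∮E·dA = Q_enc/ε₀ with Φ = E(4πr²):
E = |Q_enc|/(4πε₀r²) = (4.782×10^-7)/(4π·8.85×10^-12·(0.0946)²) = 4.80×10^5 N/C.

E ≈ 4.80×10^5 N/C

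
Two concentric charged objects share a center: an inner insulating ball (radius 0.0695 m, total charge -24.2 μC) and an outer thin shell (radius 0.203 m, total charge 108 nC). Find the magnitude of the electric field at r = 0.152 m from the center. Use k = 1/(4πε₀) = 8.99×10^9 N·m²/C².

Use a concentric Gaussian sphere at r = 0.152 m (between the bodies, 0.0695 m < r < 0.203 m).
Only the inner charge is enclosed; the outer shell contributes nothing inside itself. Q_enc = -24.2 μC = -2.42×10^-5 C.
Since E is radial and uniform over the Gaussian sphere, Φ = E·4πr² = Q_enc/ε₀.
E = k|Q_enc|/r² = (8.99×10^9)(2.42×10^-5)/(0.152)² = 9.42e6 N/C.

E = 9.42×10^6 N/C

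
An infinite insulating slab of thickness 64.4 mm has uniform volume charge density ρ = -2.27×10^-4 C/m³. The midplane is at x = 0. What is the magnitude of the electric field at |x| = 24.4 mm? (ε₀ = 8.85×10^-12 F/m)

By symmetry E is perpendicular to the slab. A Gaussian pillbox from −24.4 mm to +24.4 mm (face area A) lies entirely within the slab.
Q_enc = ρ·(2x)·A and flux = 2EA, so 2EA = 2ρxA/ε₀ ⇒ E = |ρ|x/ε₀.
E = (2.27×10^-4)(0.0244)/(8.85×10^-12) = 6.26e5 N/C.

6.26e5 N/C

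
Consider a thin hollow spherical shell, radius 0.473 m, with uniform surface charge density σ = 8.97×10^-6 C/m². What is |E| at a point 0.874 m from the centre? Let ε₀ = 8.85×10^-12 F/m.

|E| ≈ 2.97×10^5 V/m

Take a concentric spherical Gaussian surface of radius r = 0.874 m (r > 0.473 m).
The entire shell is enclosed: Q_enc = σ·4πR² = (8.97×10^-6)·4π·(0.473)² = 2.522e-5 C.
Since E is radial and uniform over the Gaussian sphere, Φ = E·4πr² = Q_enc/ε₀.
E = |Q_enc|/(4πε₀r²) = (2.522×10^-5)/(4π·8.85×10^-12·(0.874)²) = 2.97e5 N/C.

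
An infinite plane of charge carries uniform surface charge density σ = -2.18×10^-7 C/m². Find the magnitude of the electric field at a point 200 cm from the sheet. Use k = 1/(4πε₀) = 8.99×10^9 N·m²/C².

1.23×10^4 N/C

By planar symmetry E is perpendicular to the sheet and uniform; use a Gaussian pillbox with flat faces of area A on each side of the sheet.
Flux Φ = 2EA and Q_enc = σA, so 2EA = σA/ε₀ ⇒ E = |σ|/(2ε₀), independent of distance.
E = 2πk|σ| = 2π(8.99×10^9)(2.18×10^-7) = 1.23e4 N/C.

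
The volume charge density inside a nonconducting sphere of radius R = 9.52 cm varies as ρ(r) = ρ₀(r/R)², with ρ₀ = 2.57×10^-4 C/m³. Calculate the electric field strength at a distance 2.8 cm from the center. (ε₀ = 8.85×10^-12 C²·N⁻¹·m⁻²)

1.41e4 N/C

Use a concentric Gaussian sphere at r = 2.8 cm (r < R).
Q_enc = ∫₀^r ρ(r')·4πr'² dr' = (4πρ₀/R²) ∫₀^r r'^4 dr' = 4πρ₀ r^5/(5·R²) = 1.227e-9 C.
By Gauss's law, ∮E·dA = E·4πr² = Q_enc/ε₀.
E = |Q_enc|/(4πε₀r²) = (1.227×10^-9)/(4π·8.85×10^-12·(0.028)²) = 1.41×10^4 N/C.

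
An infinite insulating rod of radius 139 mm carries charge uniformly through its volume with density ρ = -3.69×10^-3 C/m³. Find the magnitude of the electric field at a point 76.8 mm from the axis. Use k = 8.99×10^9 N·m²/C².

1.60×10^7 V/m

Coaxial Gaussian cylinder, radius r = 76.8 mm, length L (r < R).
Charge inside radius r per length L is ρ·πr²·L, so λ_enc = ρπr² = -6.838×10^-5 C/m.
Since E is radial and uniform over the curved surface, Φ = E·2πrL = Q_enc/ε₀ = λ_enc L/ε₀.
E = 2k|λ_enc|/r = 2(8.99×10^9)(6.838×10^-5)/(0.0768) = 1.60×10^7 N/C.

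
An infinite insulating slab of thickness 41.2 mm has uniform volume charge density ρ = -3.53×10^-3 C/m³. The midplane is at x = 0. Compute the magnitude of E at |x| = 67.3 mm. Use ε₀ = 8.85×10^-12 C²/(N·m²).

E = 8.22e6 N/C

The point |x| = 67.3 mm lies outside the slab (half-thickness 0.0206 m). A symmetric pillbox spanning the full slab encloses Q_enc = ρ·d·A.
Flux = 2EA ⇒ E = |ρ|d/(2ε₀), independent of distance outside.
E = (3.53×10^-3)(0.0412)/(2·8.85×10^-12) = 8.22×10^6 N/C.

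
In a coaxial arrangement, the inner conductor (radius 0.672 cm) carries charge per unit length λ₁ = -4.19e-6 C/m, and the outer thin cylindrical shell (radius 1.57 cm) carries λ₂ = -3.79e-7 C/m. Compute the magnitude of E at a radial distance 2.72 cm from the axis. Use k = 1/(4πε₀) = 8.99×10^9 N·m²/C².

3.02×10^6 V/m

Choose a coaxial cylinder of radius r = 2.72 cm (arbitrary length L) as the Gaussian surface (r > 1.57 cm, enclosing both).
λ_enc = λ₁ + λ₂ = (-4.19×10^-6) + (-3.79×10^-7) = -4.569e-6 C/m.
Since E is radial and uniform over the curved surface, Φ = E·2πrL = Q_enc/ε₀ = λ_enc L/ε₀.
E = 2k|λ_enc|/r = 2(8.99×10^9)(4.569×10^-6)/(0.0272) = 3.02×10^6 N/C.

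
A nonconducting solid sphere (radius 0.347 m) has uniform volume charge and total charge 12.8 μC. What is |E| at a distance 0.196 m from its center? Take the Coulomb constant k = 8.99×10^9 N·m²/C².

Use a concentric Gaussian sphere at r = 0.196 m (r < R).
Only the charge within r is enclosed: Q_enc = Q·(r/R)³ = (12.8 μC)·(0.196 m/0.347 m)³ = 2.307e-6 C.
Gauss's law: E·4πr² = Q_enc/ε₀.
E = k|Q_enc|/r² = (8.99×10^9)(2.307e-6)/(0.196)² = 5.40e5 N/C.

|E| ≈ 5.40e5 N/C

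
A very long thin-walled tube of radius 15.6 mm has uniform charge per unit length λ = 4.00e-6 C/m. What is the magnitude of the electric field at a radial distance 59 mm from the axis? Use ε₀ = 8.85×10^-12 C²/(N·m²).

|E| ≈ 1.22e6 N/C

By cylindrical symmetry E is radial; use a coaxial Gaussian cylinder of radius 59 mm and length L (r > 15.6 mm).
The full line charge is enclosed: λ_enc = 4.00e-6 C/m.
Gauss's law: E·2πrL = λ_enc L/ε₀.
E = |λ_enc|/(2πε₀r) = (4.00e-6)/(2π·8.85×10^-12·0.059) = 1.22×10^6 N/C.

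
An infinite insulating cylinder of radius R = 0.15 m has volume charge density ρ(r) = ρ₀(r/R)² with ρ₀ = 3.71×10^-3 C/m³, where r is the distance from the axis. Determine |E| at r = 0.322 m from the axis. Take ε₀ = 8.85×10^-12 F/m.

Take a coaxial cylindrical Gaussian surface of radius r = 0.322 m and length L (r > R, full charge per length enclosed).
λ_enc = 2π ∫₀^R ρ₀(r'/R)^2 r' dr' = 2πρ₀R²/4 = 1.311×10^-4 C/m.
Applying ∮E·dA = Q_enc/ε₀ with the end caps contributing no flux:
E = |λ_enc|/(2πε₀r) = (1.311e-4)/(2π·8.85×10^-12·0.322) = 7.32×10^6 N/C.

7.32×10^6 N/C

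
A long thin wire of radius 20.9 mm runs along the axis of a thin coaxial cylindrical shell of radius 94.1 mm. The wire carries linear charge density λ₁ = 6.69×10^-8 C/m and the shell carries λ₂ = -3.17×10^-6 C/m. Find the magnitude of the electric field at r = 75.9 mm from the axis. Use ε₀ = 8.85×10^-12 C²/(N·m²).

By cylindrical symmetry E is radial; use a coaxial Gaussian cylinder of radius 75.9 mm and length L (between the conductors, 20.9 mm < r < 94.1 mm).
The shell at 94.1 mm lies outside the Gaussian surface, so λ_enc = λ₁ = 6.69×10^-8 C/m.
By Gauss's law (flux through the curved wall only), E·2πrL = λ_enc L/ε₀.
E = |λ_enc|/(2πε₀r) = (6.69×10^-8)/(2π·8.85×10^-12·0.0759) = 1.59×10^4 N/C.

E ≈ 1.59×10^4 N/C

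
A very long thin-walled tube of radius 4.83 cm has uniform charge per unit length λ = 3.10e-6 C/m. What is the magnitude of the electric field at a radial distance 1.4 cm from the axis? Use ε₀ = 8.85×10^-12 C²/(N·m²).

E = 0 (no enclosed charge)

By cylindrical symmetry E is radial; use a coaxial Gaussian cylinder of radius 1.4 cm and length L (r < 4.83 cm, inside the shell).
All the surface charge lies outside this cylinder: Q_enc = 0, hence E = 0.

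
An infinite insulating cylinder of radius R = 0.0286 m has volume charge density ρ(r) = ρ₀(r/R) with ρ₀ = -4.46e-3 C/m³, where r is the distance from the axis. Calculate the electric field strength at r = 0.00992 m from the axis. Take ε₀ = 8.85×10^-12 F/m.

By cylindrical symmetry E is radial; use a coaxial Gaussian cylinder of radius 0.00992 m and length L (r < R).
λ_enc = ∫₀^r ρ(r')·2πr' dr' = (2πρ₀/R)·r^3/3 = -3.188×10^-7 C/m.
Applying ∮E·dA = Q_enc/ε₀ with the end caps contributing no flux:
E = |λ_enc|/(2πε₀r) = (3.188×10^-7)/(2π·8.85×10^-12·0.00992) = 5.78e5 N/C.

|E| ≈ 5.78×10^5 V/m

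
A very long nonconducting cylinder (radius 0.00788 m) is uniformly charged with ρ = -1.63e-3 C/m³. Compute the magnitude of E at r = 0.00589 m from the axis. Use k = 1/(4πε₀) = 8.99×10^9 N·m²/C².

Take a coaxial cylindrical Gaussian surface of radius r = 0.00589 m and length L (r < R).
Enclosed charge per unit length: λ_enc = ρ·πr² = (-1.63e-3)π(0.00589)² = -1.777e-7 C/m.
Gauss's law: E·2πrL = λ_enc L/ε₀.
E = 2k|λ_enc|/r = 2(8.99×10^9)(1.777×10^-7)/(0.00589) = 5.42e5 N/C.

|E| ≈ 5.42e5 N/C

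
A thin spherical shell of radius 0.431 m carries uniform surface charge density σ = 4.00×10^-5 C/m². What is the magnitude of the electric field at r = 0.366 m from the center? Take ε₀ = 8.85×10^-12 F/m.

E = 0 (no enclosed charge)

Take a concentric spherical Gaussian surface of radius r = 0.366 m (inside the shell, r < 0.431 m).
All the charge is outside the Gaussian surface: Q_enc = 0, hence E = 0 everywhere inside the shell.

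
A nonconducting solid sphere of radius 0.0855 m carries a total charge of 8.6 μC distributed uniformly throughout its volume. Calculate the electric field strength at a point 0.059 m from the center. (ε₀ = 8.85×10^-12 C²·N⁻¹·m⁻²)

Use a concentric Gaussian sphere at r = 0.059 m (r < R).
Only the charge within r is enclosed: Q_enc = Q·(r/R)³ = (8.6 μC)·(0.059 m/0.0855 m)³ = 2.826e-6 C.
Applying ∮E·dA = Q_enc/ε₀ with Φ = E(4πr²):
E = |Q_enc|/(4πε₀r²) = (2.826×10^-6)/(4π·8.85×10^-12·(0.059)²) = 7.30×10^6 N/C.

|E| = 7.30×10^6 V/m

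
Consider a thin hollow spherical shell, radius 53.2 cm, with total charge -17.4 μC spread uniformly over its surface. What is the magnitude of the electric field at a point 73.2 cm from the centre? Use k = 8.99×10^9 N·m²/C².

|E| ≈ 2.92e5 V/m

Symmetry ⇒ E = E(r) r̂. Gaussian sphere of radius r = 73.2 cm (r > 53.2 cm).
The entire shell is enclosed: Q_enc = -1.74e-5 C.
By Gauss's law, ∮E·dA = E·4πr² = Q_enc/ε₀.
E = k|Q_enc|/r² = (8.99×10^9)(1.74×10^-5)/(0.732)² = 2.92e5 N/C.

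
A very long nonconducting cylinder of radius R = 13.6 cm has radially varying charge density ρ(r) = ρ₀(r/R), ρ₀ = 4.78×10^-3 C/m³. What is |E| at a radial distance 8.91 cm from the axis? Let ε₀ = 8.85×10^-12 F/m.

Coaxial Gaussian cylinder, radius r = 8.91 cm, length L (r < R).
λ_enc = ∫₀^r ρ(r')·2πr' dr' = (2πρ₀/R)·r^3/3 = 5.207×10^-5 C/m.
Applying ∮E·dA = Q_enc/ε₀ with the end caps contributing no flux:
E = |λ_enc|/(2πε₀r) = (5.207×10^-5)/(2π·8.85×10^-12·0.0891) = 1.05e7 N/C.

|E| ≈ 1.05×10^7 N/C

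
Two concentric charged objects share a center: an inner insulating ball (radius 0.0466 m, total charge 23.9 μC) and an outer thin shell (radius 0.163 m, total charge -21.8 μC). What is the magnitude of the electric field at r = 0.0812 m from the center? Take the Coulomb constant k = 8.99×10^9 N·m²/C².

E = 3.26e7 V/m

Take a concentric spherical Gaussian surface of radius r = 0.0812 m (between the bodies, 0.0466 m < r < 0.163 m).
The shell at 0.163 m lies outside the Gaussian surface, so Q_enc = 23.9 μC = 2.39e-5 C.
Since E is radial and uniform over the Gaussian sphere, Φ = E·4πr² = Q_enc/ε₀.
E = k|Q_enc|/r² = (8.99×10^9)(2.39×10^-5)/(0.0812)² = 3.26×10^7 N/C.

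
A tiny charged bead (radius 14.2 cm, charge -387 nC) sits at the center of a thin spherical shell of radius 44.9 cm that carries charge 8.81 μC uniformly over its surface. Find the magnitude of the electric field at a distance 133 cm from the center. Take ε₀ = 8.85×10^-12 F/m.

Symmetry ⇒ E = E(r) r̂. Gaussian sphere of radius r = 133 cm (r > 44.9 cm, enclosing both).
Q_enc = (-387 nC) + (8.81 μC) = 8.423×10^-6 C.
Gauss's law: E·4πr² = Q_enc/ε₀.
E = |Q_enc|/(4πε₀r²) = (8.423×10^-6)/(4π·8.85×10^-12·(1.33)²) = 4.28×10^4 N/C.

|E| = 4.28×10^4 V/m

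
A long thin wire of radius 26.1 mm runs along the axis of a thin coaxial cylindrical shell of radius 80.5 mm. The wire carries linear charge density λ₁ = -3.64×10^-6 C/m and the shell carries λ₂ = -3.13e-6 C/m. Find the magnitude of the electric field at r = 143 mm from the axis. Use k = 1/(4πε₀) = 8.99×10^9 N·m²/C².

|E| = 8.51e5 N/C

By cylindrical symmetry E is radial; use a coaxial Gaussian cylinder of radius 143 mm and length L (r > 80.5 mm, enclosing both).
λ_enc = λ₁ + λ₂ = (-3.64e-6) + (-3.13×10^-6) = -6.77×10^-6 C/m.
By Gauss's law (flux through the curved wall only), E·2πrL = λ_enc L/ε₀.
E = 2k|λ_enc|/r = 2(8.99×10^9)(6.77×10^-6)/(0.143) = 8.51e5 N/C.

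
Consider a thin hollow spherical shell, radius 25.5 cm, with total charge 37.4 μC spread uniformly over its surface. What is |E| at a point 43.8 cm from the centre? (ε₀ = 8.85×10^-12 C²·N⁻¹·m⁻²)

E ≈ 1.75×10^6 N/C

By spherical symmetry E is radial; choose a Gaussian sphere of radius r = 43.8 cm (r > 25.5 cm).
The entire shell is enclosed: Q_enc = 3.74e-5 C.
Since E is radial and uniform over the Gaussian sphere, Φ = E·4πr² = Q_enc/ε₀.
E = |Q_enc|/(4πε₀r²) = (3.74×10^-5)/(4π·8.85×10^-12·(0.438)²) = 1.75×10^6 N/C.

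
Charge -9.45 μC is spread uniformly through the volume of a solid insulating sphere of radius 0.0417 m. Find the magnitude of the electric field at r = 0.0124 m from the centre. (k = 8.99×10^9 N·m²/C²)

|E| ≈ 1.45×10^7 N/C

By spherical symmetry E is radial; choose a Gaussian sphere of radius r = 0.0124 m (r < R).
Only the charge within r is enclosed: Q_enc = Q·(r/R)³ = (-9.45 μC)·(0.0124 m/0.0417 m)³ = -2.485×10^-7 C.
Since E is radial and uniform over the Gaussian sphere, Φ = E·4πr² = Q_enc/ε₀.
E = k|Q_enc|/r² = (8.99×10^9)(2.485×10^-7)/(0.0124)² = 1.45e7 N/C.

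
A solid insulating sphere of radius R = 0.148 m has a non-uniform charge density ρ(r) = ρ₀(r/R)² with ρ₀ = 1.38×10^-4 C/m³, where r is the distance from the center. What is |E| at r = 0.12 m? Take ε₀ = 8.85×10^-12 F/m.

E ≈ 2.46×10^5 V/m

By spherical symmetry E is radial; choose a Gaussian sphere of radius r = 0.12 m (r < R).
Integrate the density: Q_enc = 4π ∫₀^r ρ₀(r'/R)^2 r'² dr' = 4πρ₀ r^5/(5·R²) = 3.94e-7 C.
Applying ∮E·dA = Q_enc/ε₀ with Φ = E(4πr²):
E = |Q_enc|/(4πε₀r²) = (3.94e-7)/(4π·8.85×10^-12·(0.12)²) = 2.46e5 N/C.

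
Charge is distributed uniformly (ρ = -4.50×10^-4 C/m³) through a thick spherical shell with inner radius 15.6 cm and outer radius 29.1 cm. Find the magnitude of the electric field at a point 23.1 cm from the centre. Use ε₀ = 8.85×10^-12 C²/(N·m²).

|E| = 2.71×10^6 N/C

Symmetry ⇒ E = E(r) r̂. Gaussian sphere of radius r = 23.1 cm (within the shell material, 15.6 cm < r < 29.1 cm).
Enclosed charge is the volume from a to r: Q_enc = (4π/3)ρ(r³ − a³) = -1.608×10^-5 C.
Applying ∮E·dA = Q_enc/ε₀ with Φ = E(4πr²):
E = |Q_enc|/(4πε₀r²) = (1.608×10^-5)/(4π·8.85×10^-12·(0.231)²) = 2.71×10^6 N/C.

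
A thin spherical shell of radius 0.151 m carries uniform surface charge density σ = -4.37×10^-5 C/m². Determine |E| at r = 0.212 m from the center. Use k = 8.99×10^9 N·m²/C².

Symmetry ⇒ E = E(r) r̂. Gaussian sphere of radius r = 0.212 m (r > 0.151 m).
The entire shell is enclosed: Q_enc = σ·4πR² = (-4.37e-5)·4π·(0.151)² = -1.252×10^-5 C.
Gauss's law: E·4πr² = Q_enc/ε₀.
E = k|Q_enc|/r² = (8.99×10^9)(1.252×10^-5)/(0.212)² = 2.50e6 N/C.

|E| ≈ 2.50e6 V/m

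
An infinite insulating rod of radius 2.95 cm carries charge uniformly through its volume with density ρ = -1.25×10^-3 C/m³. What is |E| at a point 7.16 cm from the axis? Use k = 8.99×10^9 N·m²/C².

E = 8.58×10^5 N/C

Choose a coaxial cylinder of radius r = 7.16 cm (arbitrary length L) as the Gaussian surface (r > 2.95 cm, full cross-section enclosed).
λ_enc = ρ·πR² = (-1.25×10^-3)π(0.0295)² = -3.417e-6 C/m.
Gauss's law: E·2πrL = λ_enc L/ε₀.
E = 2k|λ_enc|/r = 2(8.99×10^9)(3.417e-6)/(0.0716) = 8.58e5 N/C.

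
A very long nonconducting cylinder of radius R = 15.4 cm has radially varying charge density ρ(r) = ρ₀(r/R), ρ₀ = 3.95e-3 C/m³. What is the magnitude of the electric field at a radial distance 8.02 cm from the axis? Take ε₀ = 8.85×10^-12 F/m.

E = 6.21×10^6 N/C

Take a coaxial cylindrical Gaussian surface of radius r = 8.02 cm and length L (r < R).
Integrating ρ over the cross-section to radius r: λ_enc = (2πρ₀/R) ∫₀^r r'^2 dr' = 2πρ₀ r^3/(3·R) = 2.771×10^-5 C/m.
By Gauss's law (flux through the curved wall only), E·2πrL = λ_enc L/ε₀.
E = |λ_enc|/(2πε₀r) = (2.771×10^-5)/(2π·8.85×10^-12·0.0802) = 6.21×10^6 N/C.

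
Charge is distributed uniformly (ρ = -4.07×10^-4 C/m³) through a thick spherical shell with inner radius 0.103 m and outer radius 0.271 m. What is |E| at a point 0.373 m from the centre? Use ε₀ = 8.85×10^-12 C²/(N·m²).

By spherical symmetry E is radial; choose a Gaussian sphere of radius r = 0.373 m (r > 0.271 m, enclosing the whole shell).
Q_enc = ρ·(4π/3)(b³ − a³) = (-4.07×10^-4)·(4π/3)·((0.271)³ − (0.103)³) = -3.207×10^-5 C.
Since E is radial and uniform over the Gaussian sphere, Φ = E·4πr² = Q_enc/ε₀.
E = |Q_enc|/(4πε₀r²) = (3.207×10^-5)/(4π·8.85×10^-12·(0.373)²) = 2.07×10^6 N/C.

|E| ≈ 2.07e6 N/C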